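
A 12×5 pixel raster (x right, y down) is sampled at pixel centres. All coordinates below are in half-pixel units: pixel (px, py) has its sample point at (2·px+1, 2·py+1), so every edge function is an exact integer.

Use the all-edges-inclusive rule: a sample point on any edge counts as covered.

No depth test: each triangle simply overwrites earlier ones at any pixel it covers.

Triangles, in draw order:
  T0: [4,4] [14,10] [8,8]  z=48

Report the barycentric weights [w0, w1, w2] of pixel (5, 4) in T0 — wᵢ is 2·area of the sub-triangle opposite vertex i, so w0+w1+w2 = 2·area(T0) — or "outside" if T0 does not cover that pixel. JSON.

T0:
  2·area = 16
  edge (4, 4)→(14, 10): d=(10,6) inclusive
  edge (14, 10)→(8, 8): d=(-6,-2) inclusive
  edge (8, 8)→(4, 4): d=(-4,-4) inclusive
    (0,0)@(1, 1): e=[-12,28,0] → ·  [on edge]
    (1,1)@(3, 3): e=[-4,20,0] → ·  [on edge]
    (2,2)@(5, 5): e=[4,12,0] → █  [on edge]
    (3,2)@(7, 5): e=[-8,16,8] → ·
    (2,3)@(5, 7): e=[24,0,-8] → ·  [on edge]
    (3,3)@(7, 7): e=[12,4,0] → █  [on edge]
    (4,3)@(9, 7): e=[0,8,8] → █  [on edge]
    (5,3)@(11, 7): e=[-12,12,16] → ·
    (3,4)@(7, 9): e=[32,-8,-8] → ·
    (4,4)@(9, 9): e=[20,-4,0] → ·  [on edge]
    (5,4)@(11, 9): e=[8,0,8] → █  [on edge]
    (6,4)@(13, 9): e=[-4,4,16] → ·
  covered (4 px):
    · · · · · · · · · · · ·
    · · · · · · · · · · · ·
    · · █ · · · · · · · · ·
    · · · █ █ · · · · · · ·
    · · · · · █ · · · · · ·

Final: [0,8,8]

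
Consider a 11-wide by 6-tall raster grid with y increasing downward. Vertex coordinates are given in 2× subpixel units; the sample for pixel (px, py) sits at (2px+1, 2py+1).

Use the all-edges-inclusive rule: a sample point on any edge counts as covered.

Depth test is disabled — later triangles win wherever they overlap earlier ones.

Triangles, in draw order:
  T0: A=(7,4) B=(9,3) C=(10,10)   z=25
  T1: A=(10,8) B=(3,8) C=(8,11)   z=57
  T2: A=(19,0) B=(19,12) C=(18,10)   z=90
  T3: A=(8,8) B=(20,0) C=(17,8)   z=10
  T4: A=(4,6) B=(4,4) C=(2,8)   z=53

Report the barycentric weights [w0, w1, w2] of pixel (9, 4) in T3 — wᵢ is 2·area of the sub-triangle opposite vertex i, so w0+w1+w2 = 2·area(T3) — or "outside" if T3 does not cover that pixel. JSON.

T0:
  2·area = 15
  edge (7, 4)→(9, 3): d=(2,-1) inclusive
  edge (9, 3)→(10, 10): d=(1,7) inclusive
  edge (10, 10)→(7, 4): d=(-3,-6) inclusive
    (6,0)@(13, 1): e=[0,-30,45] → .  [on edge]
    (4,1)@(9, 3): e=[0,0,15] → X  [on edge]
    (5,1)@(11, 3): e=[2,-14,27] → .
    (2,2)@(5, 5): e=[0,30,-15] → .  [on edge]
    (4,2)@(9, 5): e=[4,2,9] → X
    (5,2)@(11, 5): e=[6,-12,21] → .
    (0,3)@(1, 7): e=[0,60,-45] → .  [on edge]
    (4,3)@(9, 7): e=[8,4,3] → X
    (5,3)@(11, 7): e=[10,-10,15] → .
    (4,4)@(9, 9): e=[12,6,-3] → .
  covered (3 px):
    . . . . . . . . . . .
    . . . . X . . . . . .
    . . . . X . . . . . .
    . . . . X . . . . . .
    . . . . . . . . . . .
    . . . . . . . . . . .
T1:
  2·area = 21  (B↔C swapped to make it positive)
  edge (10, 8)→(8, 11): d=(-2,3) inclusive
  edge (8, 11)→(3, 8): d=(-5,-3) inclusive
  edge (3, 8)→(10, 8): d=(7,0) inclusive
    (2,4)@(5, 9): e=[13,1,7] → X
    (3,4)@(7, 9): e=[7,7,7] → X
    (4,4)@(9, 9): e=[1,13,7] → X
    (5,4)@(11, 9): e=[-5,19,7] → .
    (2,5)@(5, 11): e=[9,-9,21] → .
    (3,5)@(7, 11): e=[3,-3,21] → .
    (4,5)@(9, 11): e=[-3,3,21] → .
  covered (3 px):
    . . . . . . . . . . .
    . . . . . . . . . . .
    . . . . . . . . . . .
    . . . . . . . . . . .
    . . X X X . . . . . .
    . . . . . . . . . . .
T2:
  2·area = 12
  edge (19, 0)→(19, 12): d=(0,12) inclusive
  edge (19, 12)→(18, 10): d=(-1,-2) inclusive
  edge (18, 10)→(19, 0): d=(1,-10) inclusive
    (9,0)@(19, 1): e=[0,11,1] → X  [on edge]
    (10,0)@(21, 1): e=[-24,15,21] → .
    (9,1)@(19, 3): e=[0,9,3] → X  [on edge]
    (10,1)@(21, 3): e=[-24,13,23] → .
    (9,2)@(19, 5): e=[0,7,5] → X  [on edge]
    (10,2)@(21, 5): e=[-24,11,25] → .
    (9,3)@(19, 7): e=[0,5,7] → X  [on edge]
    (10,3)@(21, 7): e=[-24,9,27] → .
    (9,4)@(19, 9): e=[0,3,9] → X  [on edge]
    (10,4)@(21, 9): e=[-24,7,29] → .
    (9,5)@(19, 11): e=[0,1,11] → X  [on edge]
    (10,5)@(21, 11): e=[-24,5,31] → .
  covered (6 px):
    . . . . . . . . . X .
    . . . . . . . . . X .
    . . . . . . . . . X .
    . . . . . . . . . X .
    . . . . . . . . . X .
    . . . . . . . . . X .
T3:
  2·area = 72
  edge (8, 8)→(20, 0): d=(12,-8) inclusive
  edge (20, 0)→(17, 8): d=(-3,8) inclusive
  edge (17, 8)→(8, 8): d=(-9,0) inclusive
    (9,0)@(19, 1): e=[4,5,63] → X
    (10,0)@(21, 1): e=[20,-11,63] → .
    (8,1)@(17, 3): e=[12,15,45] → X
    (9,1)@(19, 3): e=[28,-1,45] → .
    (6,2)@(13, 5): e=[4,41,27] → X
    (7,2)@(15, 5): e=[20,25,27] → X
    (9,2)@(19, 5): e=[52,-7,27] → .
    (5,3)@(11, 7): e=[12,51,9] → X
    (9,3)@(19, 7): e=[76,-13,9] → .
    (5,4)@(11, 9): e=[36,45,-9] → .
    (6,4)@(13, 9): e=[52,29,-9] → .
    (7,4)@(15, 9): e=[68,13,-9] → .
  covered (9 px):
    . . . . . . . . . X .
    . . . . . . . . X . .
    . . . . . . X X X . .
    . . . . . X X X X . .
    . . . . . . . . . . .
    . . . . . . . . . . .
T4:
  2·area = 4  (B↔C swapped to make it positive)
  edge (4, 6)→(2, 8): d=(-2,2) inclusive
  edge (2, 8)→(4, 4): d=(2,-4) inclusive
  edge (4, 4)→(4, 6): d=(0,2) inclusive
    (4,0)@(9, 1): e=[0,14,-10] → .  [on edge]
    (3,1)@(7, 3): e=[0,10,-6] → .  [on edge]
    (2,2)@(5, 5): e=[0,6,-2] → .  [on edge]
    (1,3)@(3, 7): e=[0,2,2] → X  [on edge]
    (2,3)@(5, 7): e=[-4,10,-2] → .
    (0,4)@(1, 9): e=[0,-2,6] → .  [on edge]
    (1,4)@(3, 9): e=[-4,6,2] → .
  covered (1 px):
    . . . . . . . . . . .
    . . . . . . . . . . .
    . . . . . . . . . . .
    . X . . . . . . . . .
    . . . . . . . . . . .
    . . . . . . . . . . .

Answer: "outside"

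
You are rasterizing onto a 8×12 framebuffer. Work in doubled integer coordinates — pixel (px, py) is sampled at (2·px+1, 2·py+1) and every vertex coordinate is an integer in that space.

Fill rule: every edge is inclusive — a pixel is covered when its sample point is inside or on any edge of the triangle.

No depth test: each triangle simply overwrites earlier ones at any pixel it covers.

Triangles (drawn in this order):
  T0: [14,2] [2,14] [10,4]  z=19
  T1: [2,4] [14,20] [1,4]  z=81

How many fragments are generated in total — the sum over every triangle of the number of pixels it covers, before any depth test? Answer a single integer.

T0:
  2·area = 24
  edge (14, 2)→(2, 14): d=(-12,12) inclusive
  edge (2, 14)→(10, 4): d=(8,-10) inclusive
  edge (10, 4)→(14, 2): d=(4,-2) inclusive
    (7,0)@(15, 1): e=[0,26,-2] → .  [on edge]
    (6,1)@(13, 3): e=[0,22,2] → X  [on edge]
    (7,1)@(15, 3): e=[-24,42,6] → .
    (5,2)@(11, 5): e=[0,18,6] → X  [on edge]
    (6,2)@(13, 5): e=[-24,38,10] → .
    (4,3)@(9, 7): e=[0,14,10] → X  [on edge]
    (5,3)@(11, 7): e=[-24,34,14] → .
    (3,4)@(7, 9): e=[0,10,14] → X  [on edge]
    (4,4)@(9, 9): e=[-24,30,18] → .
    (2,5)@(5, 11): e=[0,6,18] → X  [on edge]
    (3,5)@(7, 11): e=[-24,26,22] → .
    (1,6)@(3, 13): e=[0,2,22] → X  [on edge]
    (0,7)@(1, 15): e=[0,-2,26] → .  [on edge]
  covered (6 px):
    . . . . . . . .
    . . . . . . X .
    . . . . . X . .
    . . . . X . . .
    . . . X . . . .
    . . X . . . . .
    . X . . . . . .
    . . . . . . . .
    . . . . . . . .
    . . . . . . . .
    . . . . . . . .
    . . . . . . . .
T1:
  2·area = 16
  edge (2, 4)→(14, 20): d=(12,16) inclusive
  edge (14, 20)→(1, 4): d=(-13,-16) inclusive
  edge (1, 4)→(2, 4): d=(1,0) inclusive
    (3,5)@(7, 11): e=[4,5,7] → X
    (4,5)@(9, 11): e=[-28,37,7] → .
    (3,6)@(7, 13): e=[28,-21,9] → .
  covered (1 px):
    . . . . . . . .
    . . . . . . . .
    . . . . . . . .
    . . . . . . . .
    . . . . . . . .
    . . . X . . . .
    . . . . . . . .
    . . . . . . . .
    . . . . . . . .
    . . . . . . . .
    . . . . . . . .
    . . . . . . . .

Final: 7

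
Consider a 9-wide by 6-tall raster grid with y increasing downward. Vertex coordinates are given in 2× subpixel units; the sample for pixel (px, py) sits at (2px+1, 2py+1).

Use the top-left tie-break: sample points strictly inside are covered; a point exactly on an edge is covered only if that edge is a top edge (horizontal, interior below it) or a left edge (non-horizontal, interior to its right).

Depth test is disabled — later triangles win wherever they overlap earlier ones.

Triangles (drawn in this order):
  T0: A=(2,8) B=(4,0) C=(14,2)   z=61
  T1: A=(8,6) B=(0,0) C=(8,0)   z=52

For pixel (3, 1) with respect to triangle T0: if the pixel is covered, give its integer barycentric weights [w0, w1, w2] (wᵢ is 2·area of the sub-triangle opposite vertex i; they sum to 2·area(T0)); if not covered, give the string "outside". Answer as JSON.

T0:
  2·area = 84
  edge (2, 8)→(4, 0): d=(2,-8) top-left  bias=+0
  edge (4, 0)→(14, 2): d=(10,2) right/bottom  bias=-1
  edge (14, 2)→(2, 8): d=(-12,6) right/bottom  bias=-1
    (2,0)@(5, 1): e=[10,8,66] → X
    (3,0)@(7, 1): e=[26,4,54] → X
    (4,0)@(9, 1): e=[42,0,42] → .  [on edge]
    (2,1)@(5, 3): e=[14,28,42] → X
    (4,1)@(9, 3): e=[46,20,18] → X
    (5,1)@(11, 3): e=[62,16,6] → X
    (6,1)@(13, 3): e=[78,12,-6] → .
    (1,2)@(3, 5): e=[2,52,30] → X
    (4,2)@(9, 5): e=[50,40,-6] → .
    (5,2)@(11, 5): e=[66,36,-18] → .
    (1,3)@(3, 7): e=[6,72,6] → X
    (2,3)@(5, 7): e=[22,68,-6] → .
  covered (10 px):
    . . X X . . . . .
    . . X X X X . . .
    . X X X . . . . .
    . X . . . . . . .
    . . . . . . . . .
    . . . . . . . . .
T1:
  2·area = 48
  edge (8, 6)→(0, 0): d=(-8,-6) top-left  bias=+0
  edge (0, 0)→(8, 0): d=(8,0) top-left  bias=+0
  edge (8, 0)→(8, 6): d=(0,6) right/bottom  bias=-1
    (1,0)@(3, 1): e=[10,8,30] → X
    (2,0)@(5, 1): e=[22,8,18] → X
    (3,0)@(7, 1): e=[34,8,6] → X
    (4,0)@(9, 1): e=[46,8,-6] → .
    (1,1)@(3, 3): e=[-6,24,30] → .
    (2,1)@(5, 3): e=[6,24,18] → X
    (4,1)@(9, 3): e=[30,24,-6] → .
    (2,2)@(5, 5): e=[-10,40,18] → .
    (3,2)@(7, 5): e=[2,40,6] → X
    (4,2)@(9, 5): e=[14,40,-6] → .
    (3,3)@(7, 7): e=[-14,56,6] → .
  covered (6 px):
    . X X X . . . . .
    . . X X . . . . .
    . . . X . . . . .
    . . . . . . . . .
    . . . . . . . . .
    . . . . . . . . .

Result: [24,30,30]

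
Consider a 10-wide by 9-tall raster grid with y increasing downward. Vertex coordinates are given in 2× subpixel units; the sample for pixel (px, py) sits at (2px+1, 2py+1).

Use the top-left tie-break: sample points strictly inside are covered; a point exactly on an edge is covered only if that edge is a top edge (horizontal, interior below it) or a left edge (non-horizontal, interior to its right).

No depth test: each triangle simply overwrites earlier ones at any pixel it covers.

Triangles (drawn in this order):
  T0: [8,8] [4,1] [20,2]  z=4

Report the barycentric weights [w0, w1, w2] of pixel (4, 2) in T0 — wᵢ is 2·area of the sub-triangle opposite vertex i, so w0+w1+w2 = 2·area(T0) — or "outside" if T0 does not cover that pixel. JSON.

T0:
  2·area = 108
  edge (8, 8)→(4, 1): d=(-4,-7) top-left  bias=+0
  edge (4, 1)→(20, 2): d=(16,1) right/bottom  bias=-1
  edge (20, 2)→(8, 8): d=(-12,6) right/bottom  bias=-1
    (3,1)@(7, 3): e=[13,29,66] → X
    (4,1)@(9, 3): e=[27,27,54] → X
    (5,1)@(11, 3): e=[41,25,42] → X
    (6,1)@(13, 3): e=[55,23,30] → X
    (7,1)@(15, 3): e=[69,21,18] → X
    (8,1)@(17, 3): e=[83,19,6] → X
    (9,1)@(19, 3): e=[97,17,-6] → .
    (3,2)@(7, 5): e=[5,61,42] → X
    (7,2)@(15, 5): e=[61,53,-6] → .
    (8,2)@(17, 5): e=[75,51,-18] → .
    (3,3)@(7, 7): e=[-3,93,18] → .
    (4,3)@(9, 7): e=[11,91,6] → X
  covered (11 px):
    . . . . . . . . . .
    . . . X X X X X X .
    . . . X X X X . . .
    . . . . X . . . . .
    . . . . . . . . . .
    . . . . . . . . . .
    . . . . . . . . . .
    . . . . . . . . . .
    . . . . . . . . . .

Answer: [59,30,19]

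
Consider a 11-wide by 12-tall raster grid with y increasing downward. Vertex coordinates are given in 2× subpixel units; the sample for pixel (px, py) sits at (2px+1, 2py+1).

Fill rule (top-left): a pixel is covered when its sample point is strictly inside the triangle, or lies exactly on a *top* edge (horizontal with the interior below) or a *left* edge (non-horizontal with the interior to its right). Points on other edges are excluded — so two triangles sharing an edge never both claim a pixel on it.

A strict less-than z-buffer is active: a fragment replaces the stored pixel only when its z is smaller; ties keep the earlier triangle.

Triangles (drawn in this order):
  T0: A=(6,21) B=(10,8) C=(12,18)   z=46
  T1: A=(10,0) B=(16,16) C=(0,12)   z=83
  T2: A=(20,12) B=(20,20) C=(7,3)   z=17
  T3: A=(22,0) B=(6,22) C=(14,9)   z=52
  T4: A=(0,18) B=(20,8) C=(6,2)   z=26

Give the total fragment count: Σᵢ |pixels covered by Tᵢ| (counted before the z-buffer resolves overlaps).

T0:
  2·area = 66
  edge (6, 21)→(10, 8): d=(4,-13) top-left  bias=+0
  edge (10, 8)→(12, 18): d=(2,10) right/bottom  bias=-1
  edge (12, 18)→(6, 21): d=(-6,3) right/bottom  bias=-1
    (4,1)@(9, 3): e=[-33,0,99] → ·  [on edge]
    (4,6)@(9, 13): e=[7,20,39] → █
    (5,6)@(11, 13): e=[33,0,33] → ·  [on edge]
    (4,7)@(9, 15): e=[15,24,27] → █
    (5,7)@(11, 15): e=[41,4,21] → █
    (6,7)@(13, 15): e=[67,-16,15] → ·
    (4,8)@(9, 17): e=[23,28,15] → █
    (6,8)@(13, 17): e=[75,-12,3] → ·
    (3,9)@(7, 19): e=[5,52,9] → █
    (5,9)@(11, 19): e=[57,12,-3] → ·
    (3,10)@(7, 21): e=[13,56,-3] → ·
    (4,10)@(9, 21): e=[39,36,-9] → ·
    (6,11)@(13, 23): e=[99,0,-33] → ·  [on edge]
  covered (7 px):
    · · · · · · · · · · ·
    · · · · · · · · · · ·
    · · · · · · · · · · ·
    · · · · · · · · · · ·
    · · · · · · · · · · ·
    · · · · · · · · · · ·
    · · · · █ · · · · · ·
    · · · · █ █ · · · · ·
    · · · · █ █ · · · · ·
    · · · █ █ · · · · · ·
    · · · · · · · · · · ·
    · · · · · · · · · · ·
T1:
  2·area = 232
  edge (10, 0)→(16, 16): d=(6,16) right/bottom  bias=-1
  edge (16, 16)→(0, 12): d=(-16,-4) top-left  bias=+0
  edge (0, 12)→(10, 0): d=(10,-12) top-left  bias=+0
    (4,1)@(9, 3): e=[34,180,18] → █
    (5,1)@(11, 3): e=[2,188,42] → █
    (6,1)@(13, 3): e=[-30,196,66] → ·
    (3,2)@(7, 5): e=[78,140,14] → █
    (6,2)@(13, 5): e=[-18,164,86] → ·
    (2,3)@(5, 7): e=[122,100,10] → █
    (6,3)@(13, 7): e=[-6,132,106] → ·
    (1,4)@(3, 9): e=[166,60,6] → █
    (6,4)@(13, 9): e=[6,100,126] → █
    (7,4)@(15, 9): e=[-26,108,150] → ·
    (0,5)@(1, 11): e=[210,20,2] → █
    (7,5)@(15, 11): e=[-14,76,170] → ·
  covered (29 px):
    · · · · · · · · · · ·
    · · · · █ █ · · · · ·
    · · · █ █ █ · · · · ·
    · · █ █ █ █ · · · · ·
    · █ █ █ █ █ █ · · · ·
    █ █ █ █ █ █ █ · · · ·
    · · █ █ █ █ █ · · · ·
    · · · · · · █ █ · · ·
    · · · · · · · · · · ·
    · · · · · · · · · · ·
    · · · · · · · · · · ·
    · · · · · · · · · · ·
T2:
  2·area = 104
  edge (20, 12)→(20, 20): d=(0,8) right/bottom  bias=-1
  edge (20, 20)→(7, 3): d=(-13,-17) top-left  bias=+0
  edge (7, 3)→(20, 12): d=(13,9) right/bottom  bias=-1
    (3,1)@(7, 3): e=[104,0,0] → ·  [on edge]
    (4,2)@(9, 5): e=[88,8,8] → █
    (5,2)@(11, 5): e=[72,42,-10] → ·
    (4,3)@(9, 7): e=[88,-18,34] → ·
    (5,3)@(11, 7): e=[72,16,16] → █
    (6,3)@(13, 7): e=[56,50,-2] → ·
    (5,4)@(11, 9): e=[72,-10,42] → ·
    (6,4)@(13, 9): e=[56,24,24] → █
    (7,4)@(15, 9): e=[40,58,6] → █
    (8,4)@(17, 9): e=[24,92,-12] → ·
    (6,5)@(13, 11): e=[56,-2,50] → ·
    (7,5)@(15, 11): e=[40,32,32] → █
  covered (12 px):
    · · · · · · · · · · ·
    · · · · · · · · · · ·
    · · · · █ · · · · · ·
    · · · · · █ · · · · ·
    · · · · · · █ █ · · ·
    · · · · · · · █ █ · ·
    · · · · · · · █ █ █ ·
    · · · · · · · · █ █ ·
    · · · · · · · · · █ ·
    · · · · · · · · · · ·
    · · · · · · · · · · ·
    · · · · · · · · · · ·
T3:
  2·area = 32
  edge (22, 0)→(6, 22): d=(-16,22) right/bottom  bias=-1
  edge (6, 22)→(14, 9): d=(8,-13) top-left  bias=+0
  edge (14, 9)→(22, 0): d=(8,-9) top-left  bias=+0
    (7,4)@(15, 9): e=[10,13,9] → █
    (8,4)@(17, 9): e=[-34,39,27] → ·
    (6,5)@(13, 11): e=[22,3,7] → █
    (7,5)@(15, 11): e=[-22,29,25] → ·
    (6,6)@(13, 13): e=[-10,19,23] → ·
    (5,7)@(11, 15): e=[2,9,21] → █
    (6,7)@(13, 15): e=[-42,35,39] → ·
    (5,8)@(11, 17): e=[-30,25,37] → ·
  covered (3 px):
    · · · · · · · · · · ·
    · · · · · · · · · · ·
    · · · · · · · · · · ·
    · · · · · · · · · · ·
    · · · · · · · █ · · ·
    · · · · · · █ · · · ·
    · · · · · · · · · · ·
    · · · · · █ · · · · ·
    · · · · · · · · · · ·
    · · · · · · · · · · ·
    · · · · · · · · · · ·
    · · · · · · · · · · ·
T4:
  2·area = 260  (B↔C swapped to make it positive)
  edge (0, 18)→(6, 2): d=(6,-16) top-left  bias=+0
  edge (6, 2)→(20, 8): d=(14,6) right/bottom  bias=-1
  edge (20, 8)→(0, 18): d=(-20,10) right/bottom  bias=-1
    (3,1)@(7, 3): e=[22,8,230] → █
    (4,1)@(9, 3): e=[54,-4,210] → ·
    (2,2)@(5, 5): e=[2,48,210] → █
    (4,2)@(9, 5): e=[66,24,170] → █
    (5,2)@(11, 5): e=[98,12,150] → █
    (6,2)@(13, 5): e=[130,0,130] → ·  [on edge]
    (2,3)@(5, 7): e=[14,76,170] → █
    (6,3)@(13, 7): e=[142,28,90] → █
    (7,3)@(15, 7): e=[174,16,70] → █
    (8,3)@(17, 7): e=[206,4,50] → █
    (9,3)@(19, 7): e=[238,-8,30] → ·
    (2,4)@(5, 9): e=[26,104,130] → █
  covered (32 px):
    · · · · · · · · · · ·
    · · · █ · · · · · · ·
    · · █ █ █ █ · · · · ·
    · · █ █ █ █ █ █ █ · ·
    · · █ █ █ █ █ █ █ · ·
    · █ █ █ █ █ █ · · · ·
    · █ █ █ █ · · · · · ·
    · █ █ · · · · · · · ·
    █ · · · · · · · · · ·
    · · · · · · · · · · ·
    · · · · · · · · · · ·
    · · · · · · · · · · ·

Result: 83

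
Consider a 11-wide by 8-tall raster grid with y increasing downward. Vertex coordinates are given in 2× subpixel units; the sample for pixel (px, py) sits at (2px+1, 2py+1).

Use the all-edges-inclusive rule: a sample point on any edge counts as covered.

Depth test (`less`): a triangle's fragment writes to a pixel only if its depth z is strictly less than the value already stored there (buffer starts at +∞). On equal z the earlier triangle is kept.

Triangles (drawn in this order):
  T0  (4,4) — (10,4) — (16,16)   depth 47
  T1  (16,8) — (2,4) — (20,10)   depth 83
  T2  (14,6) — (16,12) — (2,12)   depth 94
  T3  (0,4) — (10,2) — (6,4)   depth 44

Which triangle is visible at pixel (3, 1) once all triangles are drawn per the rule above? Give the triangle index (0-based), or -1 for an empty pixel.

T0:
  2·area = 72
  edge (4, 4)→(10, 4): d=(6,0) inclusive
  edge (10, 4)→(16, 16): d=(6,12) inclusive
  edge (16, 16)→(4, 4): d=(-12,-12) inclusive
    (0,0)@(1, 1): e=[-18,90,0] → ·  [on edge]
    (1,1)@(3, 3): e=[-6,78,0] → ·  [on edge]
    (2,2)@(5, 5): e=[6,66,0] → █  [on edge]
    (3,2)@(7, 5): e=[6,42,24] → █
    (4,2)@(9, 5): e=[6,18,48] → █
    (5,2)@(11, 5): e=[6,-6,72] → ·
    (2,3)@(5, 7): e=[18,78,-24] → ·
    (3,3)@(7, 7): e=[18,54,0] → █  [on edge]
    (5,3)@(11, 7): e=[18,6,48] → █
    (6,3)@(13, 7): e=[18,-18,72] → ·
    (3,4)@(7, 9): e=[30,66,-24] → ·
    (4,4)@(9, 9): e=[30,42,0] → █  [on edge]
    (5,5)@(11, 11): e=[42,30,0] → █  [on edge]
    (6,6)@(13, 13): e=[54,18,0] → █  [on edge]
    (7,7)@(15, 15): e=[66,6,0] → █  [on edge]
  covered (12 px):
    · · · · · · · · · · ·
    · · · · · · · · · · ·
    · · █ █ █ · · · · · ·
    · · · █ █ █ · · · · ·
    · · · · █ █ · · · · ·
    · · · · · █ █ · · · ·
    · · · · · · █ · · · ·
    · · · · · · · █ · · ·
T1:
  2·area = 12  (B↔C swapped to make it positive)
  edge (16, 8)→(20, 10): d=(4,2) inclusive
  edge (20, 10)→(2, 4): d=(-18,-6) inclusive
  edge (2, 4)→(16, 8): d=(14,4) inclusive
    (2,2)@(5, 5): e=[10,0,2] → █  [on edge]
    (3,2)@(7, 5): e=[6,12,-6] → ·
    (2,3)@(5, 7): e=[18,-36,30] → ·
    (5,3)@(11, 7): e=[6,0,6] → █  [on edge]
    (6,3)@(13, 7): e=[2,12,-2] → ·
    (5,4)@(11, 9): e=[14,-36,34] → ·
    (8,4)@(17, 9): e=[2,0,10] → █  [on edge]
    (9,4)@(19, 9): e=[-2,12,2] → ·
    (8,5)@(17, 11): e=[10,-36,38] → ·
  covered (3 px):
    · · · · · · · · · · ·
    · · · · · · · · · · ·
    · · █ · · · · · · · ·
    · · · · · █ · · · · ·
    · · · · · · · · █ · ·
    · · · · · · · · · · ·
    · · · · · · · · · · ·
    · · · · · · · · · · ·
T2:
  2·area = 84
  edge (14, 6)→(16, 12): d=(2,6) inclusive
  edge (16, 12)→(2, 12): d=(-14,0) inclusive
  edge (2, 12)→(14, 6): d=(12,-6) inclusive
    (6,1)@(13, 3): e=[0,126,-42] → ·  [on edge]
    (6,3)@(13, 7): e=[8,70,6] → █
    (7,3)@(15, 7): e=[-4,70,18] → ·
    (4,4)@(9, 9): e=[36,42,6] → █
    (5,4)@(11, 9): e=[24,42,18] → █
    (7,4)@(15, 9): e=[0,42,42] → █  [on edge]
    (8,4)@(17, 9): e=[-12,42,54] → ·
    (2,5)@(5, 11): e=[64,14,6] → █
    (3,5)@(7, 11): e=[52,14,18] → █
    (8,5)@(17, 11): e=[-8,14,78] → ·
    (2,6)@(5, 13): e=[68,-14,30] → ·
    (3,6)@(7, 13): e=[56,-14,42] → ·
    (8,7)@(17, 15): e=[0,-42,126] → ·  [on edge]
  covered (11 px):
    · · · · · · · · · · ·
    · · · · · · · · · · ·
    · · · · · · · · · · ·
    · · · · · · █ · · · ·
    · · · · █ █ █ █ · · ·
    · · █ █ █ █ █ █ · · ·
    · · · · · · · · · · ·
    · · · · · · · · · · ·
T3:
  2·area = 12
  edge (0, 4)→(10, 2): d=(10,-2) inclusive
  edge (10, 2)→(6, 4): d=(-4,2) inclusive
  edge (6, 4)→(0, 4): d=(-6,0) inclusive
    (7,0)@(15, 1): e=[0,-6,18] → ·  [on edge]
    (2,1)@(5, 3): e=[0,6,6] → █  [on edge]
    (3,1)@(7, 3): e=[4,2,6] → █
    (4,1)@(9, 3): e=[8,-2,6] → ·
    (2,2)@(5, 5): e=[20,-2,-6] → ·
    (3,2)@(7, 5): e=[24,-6,-6] → ·
  covered (2 px):
    · · · · · · · · · · ·
    · · █ █ · · · · · · ·
    · · · · · · · · · · ·
    · · · · · · · · · · ·
    · · · · · · · · · · ·
    · · · · · · · · · · ·
    · · · · · · · · · · ·
    · · · · · · · · · · ·

Z-buffer (winner per pixel, '.' = empty):
  . . . . . . . . . . .
  . . 3 3 . . . . . . .
  . . 0 0 0 . . . . . .
  . . . 0 0 0 2 . . . .
  . . . . 0 0 2 2 1 . .
  . . 2 2 2 0 0 2 . . .
  . . . . . . 0 . . . .
  . . . . . . . 0 . . .

Answer: 3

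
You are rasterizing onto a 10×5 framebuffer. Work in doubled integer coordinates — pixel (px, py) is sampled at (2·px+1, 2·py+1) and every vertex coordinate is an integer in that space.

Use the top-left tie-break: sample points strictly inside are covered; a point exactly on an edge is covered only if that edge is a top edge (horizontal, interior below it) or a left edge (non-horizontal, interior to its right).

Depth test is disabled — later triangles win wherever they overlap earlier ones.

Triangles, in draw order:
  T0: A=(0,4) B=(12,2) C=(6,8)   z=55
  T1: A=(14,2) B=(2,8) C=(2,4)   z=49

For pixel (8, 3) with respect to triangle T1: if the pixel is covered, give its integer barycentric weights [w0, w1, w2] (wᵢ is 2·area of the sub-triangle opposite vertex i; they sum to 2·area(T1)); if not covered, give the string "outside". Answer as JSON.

T0:
  2·area = 60
  edge (0, 4)→(12, 2): d=(12,-2) top-left  bias=+0
  edge (12, 2)→(6, 8): d=(-6,6) right/bottom  bias=-1
  edge (6, 8)→(0, 4): d=(-6,-4) top-left  bias=+0
    (6,0)@(13, 1): e=[-10,0,70] → ·  [on edge]
    (3,1)@(7, 3): e=[2,24,34] → #
    (4,1)@(9, 3): e=[6,12,42] → #
    (5,1)@(11, 3): e=[10,0,50] → ·  [on edge]
    (1,2)@(3, 5): e=[18,36,6] → #
    (2,2)@(5, 5): e=[22,24,14] → #
    (4,2)@(9, 5): e=[30,0,30] → ·  [on edge]
    (1,3)@(3, 7): e=[42,24,-6] → ·
    (2,3)@(5, 7): e=[46,12,2] → #
    (3,3)@(7, 7): e=[50,0,10] → ·  [on edge]
    (2,4)@(5, 9): e=[70,0,-10] → ·  [on edge]
  covered (6 px):
    · · · · · · · · · ·
    · · · # # · · · · ·
    · # # # · · · · · ·
    · · # · · · · · · ·
    · · · · · · · · · ·
T1:
  2·area = 48
  edge (14, 2)→(2, 8): d=(-12,6) right/bottom  bias=-1
  edge (2, 8)→(2, 4): d=(0,-4) top-left  bias=+0
  edge (2, 4)→(14, 2): d=(12,-2) top-left  bias=+0
    (4,1)@(9, 3): e=[18,28,2] → #
    (5,1)@(11, 3): e=[6,36,6] → #
    (6,1)@(13, 3): e=[-6,44,10] → ·
    (1,2)@(3, 5): e=[30,4,14] → #
    (2,2)@(5, 5): e=[18,12,18] → #
    (3,2)@(7, 5): e=[6,20,22] → #
    (4,2)@(9, 5): e=[-6,28,26] → ·
    (5,2)@(11, 5): e=[-18,36,30] → ·
    (1,3)@(3, 7): e=[6,4,38] → #
    (2,3)@(5, 7): e=[-6,12,42] → ·
    (3,3)@(7, 7): e=[-18,20,46] → ·
    (1,4)@(3, 9): e=[-18,4,62] → ·
  covered (6 px):
    · · · · · · · · · ·
    · · · · # # · · · ·
    · # # # · · · · · ·
    · # · · · · · · · ·
    · · · · · · · · · ·

Answer: "outside"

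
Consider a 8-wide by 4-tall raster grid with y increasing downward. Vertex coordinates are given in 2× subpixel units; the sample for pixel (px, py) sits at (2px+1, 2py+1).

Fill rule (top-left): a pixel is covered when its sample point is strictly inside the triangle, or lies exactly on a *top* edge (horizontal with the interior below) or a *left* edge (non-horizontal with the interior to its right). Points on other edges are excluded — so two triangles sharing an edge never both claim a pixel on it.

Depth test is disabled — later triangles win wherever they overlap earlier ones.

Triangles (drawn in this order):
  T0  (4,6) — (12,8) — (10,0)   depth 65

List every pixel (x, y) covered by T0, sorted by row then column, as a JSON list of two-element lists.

T0:
  2·area = 60  (B↔C swapped to make it positive)
  edge (4, 6)→(10, 0): d=(6,-6) top-left  bias=+0
  edge (10, 0)→(12, 8): d=(2,8) right/bottom  bias=-1
  edge (12, 8)→(4, 6): d=(-8,-2) top-left  bias=+0
    (4,0)@(9, 1): e=[0,10,50] → X  [on edge]
    (5,0)@(11, 1): e=[12,-6,54] → .
    (3,1)@(7, 3): e=[0,30,30] → X  [on edge]
    (5,1)@(11, 3): e=[24,-2,38] → .
    (2,2)@(5, 5): e=[0,50,10] → X  [on edge]
    (5,2)@(11, 5): e=[36,2,22] → X
    (6,2)@(13, 5): e=[48,-14,26] → .
    (1,3)@(3, 7): e=[0,70,-10] → .  [on edge]
    (2,3)@(5, 7): e=[12,54,-6] → .
    (3,3)@(7, 7): e=[24,38,-2] → .
    (4,3)@(9, 7): e=[36,22,2] → X
    (6,3)@(13, 7): e=[60,-10,10] → .
  covered (9 px):
    . . . . X . . .
    . . . X X . . .
    . . X X X X . .
    . . . . X X . .

Final: [[4,0],[3,1],[4,1],[2,2],[3,2],[4,2],[5,2],[4,3],[5,3]]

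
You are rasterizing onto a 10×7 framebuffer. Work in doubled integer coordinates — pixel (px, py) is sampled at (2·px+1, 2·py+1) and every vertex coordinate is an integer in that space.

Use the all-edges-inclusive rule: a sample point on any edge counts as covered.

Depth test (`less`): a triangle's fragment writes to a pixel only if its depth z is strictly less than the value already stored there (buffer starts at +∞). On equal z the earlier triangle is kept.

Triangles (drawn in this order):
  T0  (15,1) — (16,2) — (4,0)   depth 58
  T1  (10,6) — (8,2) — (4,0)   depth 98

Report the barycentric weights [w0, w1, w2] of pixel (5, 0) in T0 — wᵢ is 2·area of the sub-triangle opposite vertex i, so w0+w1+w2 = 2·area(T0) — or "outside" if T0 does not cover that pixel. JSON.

T0:
  2·area = 10
  edge (15, 1)→(16, 2): d=(1,1) inclusive
  edge (16, 2)→(4, 0): d=(-12,-2) inclusive
  edge (4, 0)→(15, 1): d=(11,1) inclusive
    (5,0)@(11, 1): e=[4,2,4] → #
    (6,0)@(13, 1): e=[2,6,2] → #
    (7,0)@(15, 1): e=[0,10,0] → #  [on edge]
    (8,0)@(17, 1): e=[-2,14,-2] → ·
    (5,1)@(11, 3): e=[6,-22,26] → ·
    (6,1)@(13, 3): e=[4,-18,24] → ·
    (7,1)@(15, 3): e=[2,-14,22] → ·
    (8,1)@(17, 3): e=[0,-10,20] → ·  [on edge]
    (9,2)@(19, 5): e=[0,-30,40] → ·  [on edge]
  covered (3 px):
    · · · · · # # # · ·
    · · · · · · · · · ·
    · · · · · · · · · ·
    · · · · · · · · · ·
    · · · · · · · · · ·
    · · · · · · · · · ·
    · · · · · · · · · ·
T1:
  2·area = 12  (B↔C swapped to make it positive)
  edge (10, 6)→(4, 0): d=(-6,-6) inclusive
  edge (4, 0)→(8, 2): d=(4,2) inclusive
  edge (8, 2)→(10, 6): d=(2,4) inclusive
    (2,0)@(5, 1): e=[0,2,10] → #  [on edge]
    (3,0)@(7, 1): e=[12,-2,2] → ·
    (2,1)@(5, 3): e=[-12,10,14] → ·
    (3,1)@(7, 3): e=[0,6,6] → #  [on edge]
    (4,1)@(9, 3): e=[12,2,-2] → ·
    (3,2)@(7, 5): e=[-12,14,10] → ·
    (4,2)@(9, 5): e=[0,10,2] → #  [on edge]
    (5,2)@(11, 5): e=[12,6,-6] → ·
    (4,3)@(9, 7): e=[-12,18,6] → ·
    (5,3)@(11, 7): e=[0,14,-2] → ·  [on edge]
    (6,4)@(13, 9): e=[0,18,-6] → ·  [on edge]
    (7,5)@(15, 11): e=[0,22,-10] → ·  [on edge]
    (8,6)@(17, 13): e=[0,26,-14] → ·  [on edge]
  covered (3 px):
    · · # · · · · · · ·
    · · · # · · · · · ·
    · · · · # · · · · ·
    · · · · · · · · · ·
    · · · · · · · · · ·
    · · · · · · · · · ·
    · · · · · · · · · ·

Result: [2,4,4]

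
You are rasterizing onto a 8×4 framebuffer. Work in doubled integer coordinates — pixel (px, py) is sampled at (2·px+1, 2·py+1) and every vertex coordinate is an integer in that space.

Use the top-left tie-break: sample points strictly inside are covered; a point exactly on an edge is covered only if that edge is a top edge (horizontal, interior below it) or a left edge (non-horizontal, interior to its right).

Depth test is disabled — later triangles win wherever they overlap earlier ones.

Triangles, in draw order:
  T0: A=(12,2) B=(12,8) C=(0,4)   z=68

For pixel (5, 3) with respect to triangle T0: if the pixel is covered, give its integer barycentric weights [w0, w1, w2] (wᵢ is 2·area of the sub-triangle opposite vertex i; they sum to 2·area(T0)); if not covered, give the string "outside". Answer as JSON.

T0:
  2·area = 72
  edge (12, 2)→(12, 8): d=(0,6) right/bottom  bias=-1
  edge (12, 8)→(0, 4): d=(-12,-4) top-left  bias=+0
  edge (0, 4)→(12, 2): d=(12,-2) top-left  bias=+0
    (3,1)@(7, 3): e=[30,40,2] → X
    (4,1)@(9, 3): e=[18,48,6] → X
    (5,1)@(11, 3): e=[6,56,10] → X
    (6,1)@(13, 3): e=[-6,64,14] → .
    (1,2)@(3, 5): e=[54,0,18] → X  [on edge]
    (2,2)@(5, 5): e=[42,8,22] → X
    (6,2)@(13, 5): e=[-6,40,38] → .
    (1,3)@(3, 7): e=[54,-24,42] → .
    (2,3)@(5, 7): e=[42,-16,46] → .
    (3,3)@(7, 7): e=[30,-8,50] → .
    (4,3)@(9, 7): e=[18,0,54] → X  [on edge]
    (6,3)@(13, 7): e=[-6,16,62] → .
  covered (10 px):
    . . . . . . . .
    . . . X X X . .
    . X X X X X . .
    . . . . X X . .

Answer: [8,58,6]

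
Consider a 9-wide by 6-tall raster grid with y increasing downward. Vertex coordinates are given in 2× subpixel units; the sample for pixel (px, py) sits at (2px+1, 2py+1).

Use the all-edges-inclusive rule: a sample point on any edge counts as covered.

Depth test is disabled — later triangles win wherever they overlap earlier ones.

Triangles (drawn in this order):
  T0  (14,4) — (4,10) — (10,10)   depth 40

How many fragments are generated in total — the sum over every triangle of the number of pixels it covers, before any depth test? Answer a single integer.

T0:
  2·area = 36  (B↔C swapped to make it positive)
  edge (14, 4)→(10, 10): d=(-4,6) inclusive
  edge (10, 10)→(4, 10): d=(-6,0) inclusive
  edge (4, 10)→(14, 4): d=(10,-6) inclusive
    (6,2)@(13, 5): e=[2,30,4] → X
    (7,2)@(15, 5): e=[-10,30,16] → .
    (4,3)@(9, 7): e=[18,18,0] → X  [on edge]
    (5,3)@(11, 7): e=[6,18,12] → X
    (6,3)@(13, 7): e=[-6,18,24] → .
    (3,4)@(7, 9): e=[22,6,8] → X
    (5,4)@(11, 9): e=[-2,6,32] → .
    (3,5)@(7, 11): e=[14,-6,28] → .
    (4,5)@(9, 11): e=[2,-6,40] → .
  covered (5 px):
    . . . . . . . . .
    . . . . . . . . .
    . . . . . . X . .
    . . . . X X . . .
    . . . X X . . . .
    . . . . . . . . .

Result: 5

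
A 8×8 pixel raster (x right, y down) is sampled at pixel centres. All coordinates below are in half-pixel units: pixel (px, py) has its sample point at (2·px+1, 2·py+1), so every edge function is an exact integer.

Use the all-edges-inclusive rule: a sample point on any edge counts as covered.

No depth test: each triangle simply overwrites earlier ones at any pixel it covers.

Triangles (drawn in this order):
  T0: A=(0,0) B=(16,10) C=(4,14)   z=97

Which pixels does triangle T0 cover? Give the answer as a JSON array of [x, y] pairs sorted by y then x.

T0:
  2·area = 184
  edge (0, 0)→(16, 10): d=(16,10) inclusive
  edge (16, 10)→(4, 14): d=(-12,4) inclusive
  edge (4, 14)→(0, 0): d=(-4,-14) inclusive
    (0,0)@(1, 1): e=[6,168,10] → █
    (1,0)@(3, 1): e=[-14,160,38] → ·
    (0,1)@(1, 3): e=[38,144,2] → █
    (1,1)@(3, 3): e=[18,136,30] → █
    (2,1)@(5, 3): e=[-2,128,58] → ·
    (0,2)@(1, 5): e=[70,120,-6] → ·
    (1,2)@(3, 5): e=[50,112,22] → █
    (2,2)@(5, 5): e=[30,104,50] → █
    (3,2)@(7, 5): e=[10,96,78] → █
    (4,2)@(9, 5): e=[-10,88,106] → ·
    (1,3)@(3, 7): e=[82,88,14] → █
    (4,3)@(9, 7): e=[22,64,98] → █
    (6,5)@(13, 11): e=[46,0,138] → █  [on edge]
    (3,6)@(7, 13): e=[138,0,46] → █  [on edge]
    (0,7)@(1, 15): e=[230,0,-46] → ·  [on edge]
  covered (24 px):
    █ · · · · · · ·
    █ █ · · · · · ·
    · █ █ █ · · · ·
    · █ █ █ █ █ · ·
    · █ █ █ █ █ █ ·
    · · █ █ █ █ █ ·
    · · █ █ · · · ·
    · · · · · · · ·

Result: [[0,0],[0,1],[1,1],[1,2],[2,2],[3,2],[1,3],[2,3],[3,3],[4,3],[5,3],[1,4],[2,4],[3,4],[4,4],[5,4],[6,4],[2,5],[3,5],[4,5],[5,5],[6,5],[2,6],[3,6]]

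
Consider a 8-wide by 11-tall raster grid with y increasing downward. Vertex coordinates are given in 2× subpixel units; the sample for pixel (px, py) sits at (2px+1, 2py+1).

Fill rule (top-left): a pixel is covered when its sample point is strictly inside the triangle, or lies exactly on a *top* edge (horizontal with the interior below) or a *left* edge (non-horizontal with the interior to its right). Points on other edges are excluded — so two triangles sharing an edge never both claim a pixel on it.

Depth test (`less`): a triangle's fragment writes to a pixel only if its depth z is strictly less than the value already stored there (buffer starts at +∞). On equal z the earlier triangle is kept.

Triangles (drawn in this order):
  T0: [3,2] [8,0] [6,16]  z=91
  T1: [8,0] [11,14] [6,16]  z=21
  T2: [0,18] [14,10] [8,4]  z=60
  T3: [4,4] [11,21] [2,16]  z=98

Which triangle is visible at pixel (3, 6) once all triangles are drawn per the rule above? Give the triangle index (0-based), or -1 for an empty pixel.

T0:
  2·area = 76
  edge (3, 2)→(8, 0): d=(5,-2) top-left  bias=+0
  edge (8, 0)→(6, 16): d=(-2,16) right/bottom  bias=-1
  edge (6, 16)→(3, 2): d=(-3,-14) top-left  bias=+0
    (3,0)@(7, 1): e=[3,14,59] → █
    (4,0)@(9, 1): e=[7,-18,87] → ·
    (2,1)@(5, 3): e=[9,42,25] → █
    (4,1)@(9, 3): e=[17,-22,81] → ·
    (2,2)@(5, 5): e=[19,38,19] → █
    (4,2)@(9, 5): e=[27,-26,75] → ·
    (2,3)@(5, 7): e=[29,34,13] → █
    (4,3)@(9, 7): e=[37,-30,69] → ·
    (2,4)@(5, 9): e=[39,30,7] → █
    (3,4)@(7, 9): e=[43,-2,35] → ·
    (2,5)@(5, 11): e=[49,26,1] → █
    (3,5)@(7, 11): e=[53,-6,29] → ·
  covered (9 px):
    · · · █ · · · ·
    · · █ █ · · · ·
    · · █ █ · · · ·
    · · █ █ · · · ·
    · · █ · · · · ·
    · · █ · · · · ·
    · · · · · · · ·
    · · · · · · · ·
    · · · · · · · ·
    · · · · · · · ·
    · · · · · · · ·
T1:
  2·area = 76
  edge (8, 0)→(11, 14): d=(3,14) right/bottom  bias=-1
  edge (11, 14)→(6, 16): d=(-5,2) right/bottom  bias=-1
  edge (6, 16)→(8, 0): d=(2,-16) top-left  bias=+0
    (4,2)@(9, 5): e=[1,49,26] → █
    (5,2)@(11, 5): e=[-27,45,58] → ·
    (4,3)@(9, 7): e=[7,39,30] → █
    (5,3)@(11, 7): e=[-21,35,62] → ·
    (3,4)@(7, 9): e=[41,33,2] → █
    (5,4)@(11, 9): e=[-15,25,66] → ·
    (3,5)@(7, 11): e=[47,23,6] → █
    (5,5)@(11, 11): e=[-9,15,70] → ·
    (3,6)@(7, 13): e=[53,13,10] → █
    (5,6)@(11, 13): e=[-3,5,74] → ·
    (3,7)@(7, 15): e=[59,3,14] → █
    (4,7)@(9, 15): e=[31,-1,46] → ·
  covered (9 px):
    · · · · · · · ·
    · · · · · · · ·
    · · · · █ · · ·
    · · · · █ · · ·
    · · · █ █ · · ·
    · · · █ █ · · ·
    · · · █ █ · · ·
    · · · █ · · · ·
    · · · · · · · ·
    · · · · · · · ·
    · · · · · · · ·
T2:
  2·area = 132  (B↔C swapped to make it positive)
  edge (0, 18)→(8, 4): d=(8,-14) top-left  bias=+0
  edge (8, 4)→(14, 10): d=(6,6) right/bottom  bias=-1
  edge (14, 10)→(0, 18): d=(-14,8) right/bottom  bias=-1
    (2,0)@(5, 1): e=[-66,0,198] → ·  [on edge]
    (3,1)@(7, 3): e=[-22,0,154] → ·  [on edge]
    (4,2)@(9, 5): e=[22,0,110] → ·  [on edge]
    (3,3)@(7, 7): e=[10,24,98] → █
    (4,3)@(9, 7): e=[38,12,82] → █
    (5,3)@(11, 7): e=[66,0,66] → ·  [on edge]
    (3,4)@(7, 9): e=[26,36,70] → █
    (5,4)@(11, 9): e=[82,12,38] → █
    (6,4)@(13, 9): e=[110,0,22] → ·  [on edge]
    (2,5)@(5, 11): e=[14,60,58] → █
    (6,5)@(13, 11): e=[126,12,-6] → ·
    (7,5)@(15, 11): e=[154,0,-22] → ·  [on edge]
  covered (15 px):
    · · · · · · · ·
    · · · · · · · ·
    · · · · · · · ·
    · · · █ █ · · ·
    · · · █ █ █ · ·
    · · █ █ █ █ · ·
    · █ █ █ · · · ·
    · █ █ · · · · ·
    █ · · · · · · ·
    · · · · · · · ·
    · · · · · · · ·
T3:
  2·area = 118
  edge (4, 4)→(11, 21): d=(7,17) right/bottom  bias=-1
  edge (11, 21)→(2, 16): d=(-9,-5) top-left  bias=+0
  edge (2, 16)→(4, 4): d=(2,-12) top-left  bias=+0
    (2,3)@(5, 7): e=[4,96,18] → █
    (3,3)@(7, 7): e=[-30,106,42] → ·
    (2,4)@(5, 9): e=[18,78,22] → █
    (3,4)@(7, 9): e=[-16,88,46] → ·
    (1,5)@(3, 11): e=[66,50,2] → █
    (3,5)@(7, 11): e=[-2,70,50] → ·
    (1,6)@(3, 13): e=[80,32,6] → █
    (3,6)@(7, 13): e=[12,52,54] → █
    (4,6)@(9, 13): e=[-22,62,78] → ·
    (1,7)@(3, 15): e=[94,14,10] → █
    (4,7)@(9, 15): e=[-8,44,82] → ·
    (1,8)@(3, 17): e=[108,-4,14] → ·
    (5,10)@(11, 21): e=[0,0,118] → ·  [on edge]
  covered (14 px):
    · · · · · · · ·
    · · · · · · · ·
    · · · · · · · ·
    · · █ · · · · ·
    · · █ · · · · ·
    · █ █ · · · · ·
    · █ █ █ · · · ·
    · █ █ █ · · · ·
    · · █ █ █ · · ·
    · · · · █ · · ·
    · · · · · · · ·

Z-buffer (winner per pixel, '.' = empty):
  . . . 0 . . . .
  . . 0 0 . . . .
  . . 0 0 1 . . .
  . . 0 2 1 . . .
  . . 0 1 1 2 . .
  . 3 2 1 1 2 . .
  . 2 2 1 1 . . .
  . 2 2 1 . . . .
  2 . 3 3 3 . . .
  . . . . 3 . . .
  . . . . . . . .

Final: 1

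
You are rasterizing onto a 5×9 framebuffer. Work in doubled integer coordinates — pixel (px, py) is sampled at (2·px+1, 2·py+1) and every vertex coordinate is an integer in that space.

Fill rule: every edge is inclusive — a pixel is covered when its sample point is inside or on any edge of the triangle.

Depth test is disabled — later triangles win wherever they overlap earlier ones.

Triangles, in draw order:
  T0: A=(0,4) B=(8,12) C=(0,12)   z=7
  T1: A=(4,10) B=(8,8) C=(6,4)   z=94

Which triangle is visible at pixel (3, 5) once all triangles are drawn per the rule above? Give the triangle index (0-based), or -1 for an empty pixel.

T0:
  2·area = 64
  edge (0, 4)→(8, 12): d=(8,8) inclusive
  edge (8, 12)→(0, 12): d=(-8,0) inclusive
  edge (0, 12)→(0, 4): d=(0,-8) inclusive
    (0,2)@(1, 5): e=[0,56,8] → #  [on edge]
    (1,2)@(3, 5): e=[-16,56,24] → ·
    (0,3)@(1, 7): e=[16,40,8] → #
    (1,3)@(3, 7): e=[0,40,24] → #  [on edge]
    (2,3)@(5, 7): e=[-16,40,40] → ·
    (0,4)@(1, 9): e=[32,24,8] → #
    (2,4)@(5, 9): e=[0,24,40] → #  [on edge]
    (3,4)@(7, 9): e=[-16,24,56] → ·
    (0,5)@(1, 11): e=[48,8,8] → #
    (3,5)@(7, 11): e=[0,8,56] → #  [on edge]
    (4,5)@(9, 11): e=[-16,8,72] → ·
    (0,6)@(1, 13): e=[64,-8,8] → ·
    (4,6)@(9, 13): e=[0,-8,72] → ·  [on edge]
  covered (10 px):
    · · · · ·
    · · · · ·
    # · · · ·
    # # · · ·
    # # # · ·
    # # # # ·
    · · · · ·
    · · · · ·
    · · · · ·
T1:
  2·area = 20  (B↔C swapped to make it positive)
  edge (4, 10)→(6, 4): d=(2,-6) inclusive
  edge (6, 4)→(8, 8): d=(2,4) inclusive
  edge (8, 8)→(4, 10): d=(-4,2) inclusive
    (3,0)@(7, 1): e=[0,-10,30] → ·  [on edge]
    (2,3)@(5, 7): e=[0,10,10] → #  [on edge]
    (3,3)@(7, 7): e=[12,2,6] → #
    (4,3)@(9, 7): e=[24,-6,2] → ·
    (2,4)@(5, 9): e=[4,14,2] → #
    (3,4)@(7, 9): e=[16,6,-2] → ·
    (2,5)@(5, 11): e=[8,18,-6] → ·
    (1,6)@(3, 13): e=[0,30,-10] → ·  [on edge]
  covered (3 px):
    · · · · ·
    · · · · ·
    · · · · ·
    · · # # ·
    · · # · ·
    · · · · ·
    · · · · ·
    · · · · ·
    · · · · ·

Z-buffer (winner per pixel, '.' = empty):
  . . . . .
  . . . . .
  0 . . . .
  0 0 1 1 .
  0 0 1 . .
  0 0 0 0 .
  . . . . .
  . . . . .
  . . . . .

Answer: 0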